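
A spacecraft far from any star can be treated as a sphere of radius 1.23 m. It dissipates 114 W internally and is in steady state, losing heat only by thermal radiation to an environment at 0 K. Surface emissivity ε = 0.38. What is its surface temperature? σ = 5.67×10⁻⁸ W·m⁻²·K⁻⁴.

T ≈ 129 K

Steady state: internal power = radiated power, P = εσA T⁴.
Radiating area A = 4πr² = 19.01 m².
T⁴ = P/(εσA) = 114/(0.38·5.67×10⁻⁸·19.01) = 2.783×10⁸ K⁴.
T = (2.783×10⁸)^(1/4).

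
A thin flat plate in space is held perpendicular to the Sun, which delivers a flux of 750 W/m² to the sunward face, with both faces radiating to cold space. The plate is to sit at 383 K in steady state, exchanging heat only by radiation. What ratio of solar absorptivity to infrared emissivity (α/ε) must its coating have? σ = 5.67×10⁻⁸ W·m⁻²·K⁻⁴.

Balance: αS·A = εσ·2A·T⁴ ⇒ α/ε = 2σT⁴/S.
α/ε = 2·5.67×10⁻⁸·(383)⁴/750 = 2·5.67×10⁻⁸·2.152×10¹⁰/750.

α/ε ≈ 3.25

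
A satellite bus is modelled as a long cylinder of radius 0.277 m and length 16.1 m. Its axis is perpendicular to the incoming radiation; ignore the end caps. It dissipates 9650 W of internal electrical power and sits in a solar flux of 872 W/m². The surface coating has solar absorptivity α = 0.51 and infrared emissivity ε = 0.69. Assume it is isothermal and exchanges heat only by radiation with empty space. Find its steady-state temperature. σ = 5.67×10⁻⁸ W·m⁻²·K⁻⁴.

T ≈ 334 K

At steady state, absorbed solar power + internal power = radiated power.
Absorbed: α·S·A_cross = 0.51·872·8.919 = 3967 W (cross-section 2rL).
Total input = 3967 + 9650 = 13620 W.
Radiated: εσ·A_surf·T⁴ with A_surf = 2πrL = 28.02 m².
T⁴ = 13620/(0.69·5.67×10⁻⁸·28.02) = 1.242×10¹⁰ K⁴.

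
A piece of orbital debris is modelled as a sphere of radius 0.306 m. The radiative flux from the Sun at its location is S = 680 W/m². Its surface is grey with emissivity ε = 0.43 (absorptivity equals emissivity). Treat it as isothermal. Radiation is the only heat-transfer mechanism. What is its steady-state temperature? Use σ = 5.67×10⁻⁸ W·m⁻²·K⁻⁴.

T ≈ 234 K

At equilibrium, absorbed power = emitted power.
Absorbing cross-section = πr² = 0.2942 m²; emitting surface = 4πr² = 1.177 m² (ratio 4).
εS·A_cross = εσ·A_surf·T⁴  ⇒  T⁴ = S/(4σ)   (ε cancels).
T⁴ = 680/(4·5.67×10⁻⁸) = 2.998×10⁹ K⁴.
T = (2.998×10⁹)^(1/4).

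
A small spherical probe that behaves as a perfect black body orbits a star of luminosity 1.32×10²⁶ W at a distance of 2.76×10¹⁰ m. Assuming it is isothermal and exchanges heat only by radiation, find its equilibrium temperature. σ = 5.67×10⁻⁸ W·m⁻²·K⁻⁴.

T ≈ 497 K

First find the stellar flux at distance d: S = L/(4πd²) = 1.32×10²⁶/(4π·(2.76×10¹⁰)²) = 13790 W/m².
For an isothermal sphere, absorbed (1−a)S·πr² = emitted σ·4πr²·T⁴, so T⁴ = (1−a)S/(4σ).
T⁴ = 1.00·13790/(4·5.67×10⁻⁸) = 6.080×10¹⁰ K⁴.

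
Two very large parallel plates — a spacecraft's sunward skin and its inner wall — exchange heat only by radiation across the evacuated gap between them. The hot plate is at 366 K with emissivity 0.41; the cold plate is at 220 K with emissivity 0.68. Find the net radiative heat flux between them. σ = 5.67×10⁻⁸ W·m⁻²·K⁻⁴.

q ≈ 304 W/m²

For two infinite grey parallel plates, q = σ(T₁⁴ − T₂⁴)/(1/ε₁ + 1/ε₂ − 1).
T₁⁴ − T₂⁴ = 1.794×10¹⁰ − 2.343×10⁹ = 1.560×10¹⁰ K⁴.
1/ε₁ + 1/ε₂ − 1 = 2.439 + 1.471 − 1 = 2.910.
q = 5.67×10⁻⁸ × 1.560×10¹⁰ / 2.910.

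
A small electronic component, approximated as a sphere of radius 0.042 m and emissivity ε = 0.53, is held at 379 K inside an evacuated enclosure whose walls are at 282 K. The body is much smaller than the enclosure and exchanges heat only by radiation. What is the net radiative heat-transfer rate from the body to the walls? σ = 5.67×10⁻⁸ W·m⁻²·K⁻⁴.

P_net ≈ 9.53 W

For a small grey body in a large enclosure: P_net = εσA(T_body⁴ − T_wall⁴).
A = 4πr² = 0.02217 m²; T_body⁴ − T_wall⁴ = 2.063×10¹⁰ − 6.324×10⁹ = 1.431×10¹⁰ K⁴.
|P_net| = 0.53·5.67×10⁻⁸·0.02217·1.431×10¹⁰.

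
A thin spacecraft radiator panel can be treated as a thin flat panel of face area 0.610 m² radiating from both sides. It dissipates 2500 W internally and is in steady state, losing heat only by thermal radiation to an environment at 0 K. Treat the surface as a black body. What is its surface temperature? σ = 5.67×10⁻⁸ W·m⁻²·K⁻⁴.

T ≈ 436 K

Steady state: internal power = radiated power, P = εσA T⁴.
Radiating area A = 2·0.610 = 1.220 m².
T⁴ = P/(εσA) = 2500/(1.0·5.67×10⁻⁸·1.220) = 3.614×10¹⁰ K⁴.
T = (3.614×10¹⁰)^(1/4).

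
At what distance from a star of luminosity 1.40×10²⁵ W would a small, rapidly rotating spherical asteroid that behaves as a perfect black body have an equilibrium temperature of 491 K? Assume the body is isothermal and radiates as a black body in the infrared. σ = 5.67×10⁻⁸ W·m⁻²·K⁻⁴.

d ≈ 9.19×10⁹ m

For an isothermal black-emitting sphere, (1−a)S·πr² = σ·4πr²·T⁴ ⇒ S = 4σT⁴/(1−a).
S = 4·5.67×10⁻⁸·(491)⁴/1.00 = 13180 W/m².
Flux falls as S = L/(4πd²), so d = √(L/(4πS)) = √(1.40×10²⁵/(4π·13180)).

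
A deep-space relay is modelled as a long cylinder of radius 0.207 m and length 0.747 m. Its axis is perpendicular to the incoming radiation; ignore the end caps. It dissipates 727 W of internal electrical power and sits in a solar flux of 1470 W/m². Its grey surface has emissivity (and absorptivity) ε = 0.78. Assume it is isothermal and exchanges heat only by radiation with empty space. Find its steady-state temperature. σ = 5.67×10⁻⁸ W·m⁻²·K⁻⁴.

At steady state, absorbed solar power + internal power = radiated power.
Absorbed: α·S·A_cross = 0.78·1470·0.3093 = 354.6 W (cross-section 2rL).
Total input = 354.6 + 727 = 1082 W.
Radiated: εσ·A_surf·T⁴ with A_surf = 2πrL = 0.9716 m².
T⁴ = 1082/(0.78·5.67×10⁻⁸·0.9716) = 2.517×10¹⁰ K⁴.

T ≈ 398 K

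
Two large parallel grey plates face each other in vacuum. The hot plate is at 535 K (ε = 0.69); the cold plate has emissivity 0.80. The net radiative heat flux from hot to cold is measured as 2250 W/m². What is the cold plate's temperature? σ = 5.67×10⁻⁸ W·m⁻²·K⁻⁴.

T₂ ≈ 347 K

q = σ(T₁⁴ − T₂⁴)/(1/ε₁ + 1/ε₂ − 1); denominator = 1.699.
T₂⁴ = T₁⁴ − q·(1/ε₁+1/ε₂−1)/σ = 8.192×10¹⁰ − 2250·1.699/5.67×10⁻⁸
    = 1.449×10¹⁰ K⁴.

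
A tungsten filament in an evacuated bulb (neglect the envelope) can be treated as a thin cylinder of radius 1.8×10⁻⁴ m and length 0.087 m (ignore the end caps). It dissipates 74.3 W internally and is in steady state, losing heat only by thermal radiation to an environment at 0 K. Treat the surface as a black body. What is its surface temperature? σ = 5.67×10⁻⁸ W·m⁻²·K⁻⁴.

Steady state: internal power = radiated power, P = εσA T⁴.
Radiating area A = 2πrL = 9.839×10⁻⁵ m².
T⁴ = P/(εσA) = 74.3/(1.0·5.67×10⁻⁸·9.839×10⁻⁵) = 1.332×10¹³ K⁴.
T = (1.332×10¹³)^(1/4).

T ≈ 1910 K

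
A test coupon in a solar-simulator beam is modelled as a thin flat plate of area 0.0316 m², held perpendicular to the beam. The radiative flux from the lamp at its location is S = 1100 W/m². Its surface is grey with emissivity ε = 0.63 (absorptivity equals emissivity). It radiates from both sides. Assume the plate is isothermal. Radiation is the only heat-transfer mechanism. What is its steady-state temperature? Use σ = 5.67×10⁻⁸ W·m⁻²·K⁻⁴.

At equilibrium, absorbed power = emitted power.
Absorbing cross-section = A = 0.03160 m²; emitting surface = 2A = 0.06320 m² (ratio 2).
εS·A_cross = εσ·A_surf·T⁴  ⇒  T⁴ = S/(2σ)   (ε cancels).
T⁴ = 1100/(2·5.67×10⁻⁸) = 9.700×10⁹ K⁴.
T = (9.700×10⁹)^(1/4).

T ≈ 314 K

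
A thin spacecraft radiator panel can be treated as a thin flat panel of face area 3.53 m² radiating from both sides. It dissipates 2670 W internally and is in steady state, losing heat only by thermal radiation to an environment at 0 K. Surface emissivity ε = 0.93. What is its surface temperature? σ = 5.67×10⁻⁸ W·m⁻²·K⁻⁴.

Steady state: internal power = radiated power, P = εσA T⁴.
Radiating area A = 2·3.53 = 7.060 m².
T⁴ = P/(εσA) = 2670/(0.93·5.67×10⁻⁸·7.060) = 7.172×10⁹ K⁴.
T = (7.172×10⁹)^(1/4).

T ≈ 291 K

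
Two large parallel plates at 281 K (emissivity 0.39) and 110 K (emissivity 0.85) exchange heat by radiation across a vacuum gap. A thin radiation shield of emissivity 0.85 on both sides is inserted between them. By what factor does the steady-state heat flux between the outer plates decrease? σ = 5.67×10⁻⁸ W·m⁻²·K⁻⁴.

factor ≈ 1.49

Without shield: q₀ = σΔ(T⁴)/(1/ε₁+1/ε₂−1) with denominator 2.741.
With shield the two gaps are in series; the resistances add: (1/ε₁+1/ε_s−1)+(1/ε_s+1/ε₂−1) = 2.741+1.353 = 4.094.
Heat-flux ratio q₀/q = 4.094/2.741.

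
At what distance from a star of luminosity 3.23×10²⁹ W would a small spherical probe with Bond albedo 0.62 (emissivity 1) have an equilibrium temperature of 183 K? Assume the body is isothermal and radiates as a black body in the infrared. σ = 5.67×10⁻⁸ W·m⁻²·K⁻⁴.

For an isothermal black-emitting sphere, (1−a)S·πr² = σ·4πr²·T⁴ ⇒ S = 4σT⁴/(1−a).
S = 4·5.67×10⁻⁸·(183)⁴/0.380 = 669.4 W/m².
Flux falls as S = L/(4πd²), so d = √(L/(4πS)) = √(3.23×10²⁹/(4π·669.4)).

d ≈ 6.20×10¹² m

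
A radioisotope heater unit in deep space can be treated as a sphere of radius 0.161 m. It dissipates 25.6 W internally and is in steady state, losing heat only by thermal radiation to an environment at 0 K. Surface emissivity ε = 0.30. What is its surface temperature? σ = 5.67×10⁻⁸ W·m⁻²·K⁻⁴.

T ≈ 261 K

Steady state: internal power = radiated power, P = εσA T⁴.
Radiating area A = 4πr² = 0.3257 m².
T⁴ = P/(εσA) = 25.6/(0.30·5.67×10⁻⁸·0.3257) = 4.620×10⁹ K⁴.
T = (4.620×10⁹)^(1/4).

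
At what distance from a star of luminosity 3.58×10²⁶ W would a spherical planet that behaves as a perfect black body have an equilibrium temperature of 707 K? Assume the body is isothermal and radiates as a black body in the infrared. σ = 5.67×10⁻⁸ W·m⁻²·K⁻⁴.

d ≈ 2.24×10¹⁰ m

For an isothermal black-emitting sphere, (1−a)S·πr² = σ·4πr²·T⁴ ⇒ S = 4σT⁴/(1−a).
S = 4·5.67×10⁻⁸·(707)⁴/1.00 = 56670 W/m².
Flux falls as S = L/(4πd²), so d = √(L/(4πS)) = √(3.58×10²⁶/(4π·56670)).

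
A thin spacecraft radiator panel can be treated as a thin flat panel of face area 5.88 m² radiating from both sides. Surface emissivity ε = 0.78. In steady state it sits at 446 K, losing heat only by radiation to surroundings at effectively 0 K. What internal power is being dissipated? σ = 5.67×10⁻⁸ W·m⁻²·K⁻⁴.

P ≈ 20600 W

Steady state: P = εσA T⁴.
A = 2·5.88 = 11.76 m²; T⁴ = (446)⁴ = 3.957×10¹⁰ K⁴.
P = 0.78 × 5.67×10⁻⁸ × 11.76 × 3.957×10¹⁰.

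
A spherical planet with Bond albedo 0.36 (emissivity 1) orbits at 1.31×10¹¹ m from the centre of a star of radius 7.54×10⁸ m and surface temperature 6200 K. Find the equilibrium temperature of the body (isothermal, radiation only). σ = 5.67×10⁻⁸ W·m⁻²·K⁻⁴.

The star's surface emits σT_*⁴; at distance d the flux is S = σT_*⁴(R_*/d)².
S = 5.67×10⁻⁸·(6200)⁴·(7.54×10⁸/1.31×10¹¹)² = 2776 W/m².
For an isothermal sphere T⁴ = (1−a)S/(4σ) = 7.832×10⁹ K⁴.

T ≈ 297 K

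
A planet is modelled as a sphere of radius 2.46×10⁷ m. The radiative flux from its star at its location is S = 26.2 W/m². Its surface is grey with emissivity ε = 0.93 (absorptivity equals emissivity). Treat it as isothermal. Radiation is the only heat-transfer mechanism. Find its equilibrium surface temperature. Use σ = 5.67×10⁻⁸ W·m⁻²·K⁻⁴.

At equilibrium, absorbed power = emitted power.
Absorbing cross-section = πr² = 1.901×10¹⁵ m²; emitting surface = 4πr² = 7.605×10¹⁵ m² (ratio 4).
εS·A_cross = εσ·A_surf·T⁴  ⇒  T⁴ = S/(4σ)   (ε cancels).
T⁴ = 26.2/(4·5.67×10⁻⁸) = 1.155×10⁸ K⁴.
T = (1.155×10⁸)^(1/4).

T ≈ 104 K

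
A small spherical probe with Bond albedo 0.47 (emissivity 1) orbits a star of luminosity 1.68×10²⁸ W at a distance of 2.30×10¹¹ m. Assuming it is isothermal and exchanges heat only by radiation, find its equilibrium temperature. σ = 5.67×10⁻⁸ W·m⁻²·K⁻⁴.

First find the stellar flux at distance d: S = L/(4πd²) = 1.68×10²⁸/(4π·(2.30×10¹¹)²) = 25270 W/m².
For an isothermal sphere, absorbed (1−a)S·πr² = emitted σ·4πr²·T⁴, so T⁴ = (1−a)S/(4σ).
T⁴ = 0.530·25270/(4·5.67×10⁻⁸) = 5.906×10¹⁰ K⁴.

T ≈ 493 K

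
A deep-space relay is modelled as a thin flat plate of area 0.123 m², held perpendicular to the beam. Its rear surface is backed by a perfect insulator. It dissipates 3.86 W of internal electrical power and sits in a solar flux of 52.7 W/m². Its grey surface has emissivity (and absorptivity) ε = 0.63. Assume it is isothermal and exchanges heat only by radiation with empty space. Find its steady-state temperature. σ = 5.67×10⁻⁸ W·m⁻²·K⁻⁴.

At steady state, absorbed solar power + internal power = radiated power.
Absorbed: α·S·A_cross = 0.63·52.7·0.1230 = 4.084 W (cross-section A).
Total input = 4.084 + 3.86 = 7.944 W.
Radiated: εσ·A_surf·T⁴ with A_surf = A = 0.1230 m².
T⁴ = 7.944/(0.63·5.67×10⁻⁸·0.1230) = 1.808×10⁹ K⁴.

T ≈ 206 K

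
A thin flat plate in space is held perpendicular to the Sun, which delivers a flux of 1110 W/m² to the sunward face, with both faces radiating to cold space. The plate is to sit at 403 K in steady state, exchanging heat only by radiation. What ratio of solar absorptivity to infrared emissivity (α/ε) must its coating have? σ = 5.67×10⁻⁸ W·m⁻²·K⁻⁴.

α/ε ≈ 2.69

Balance: αS·A = εσ·2A·T⁴ ⇒ α/ε = 2σT⁴/S.
α/ε = 2·5.67×10⁻⁸·(403)⁴/1110 = 2·5.67×10⁻⁸·2.638×10¹⁰/1110.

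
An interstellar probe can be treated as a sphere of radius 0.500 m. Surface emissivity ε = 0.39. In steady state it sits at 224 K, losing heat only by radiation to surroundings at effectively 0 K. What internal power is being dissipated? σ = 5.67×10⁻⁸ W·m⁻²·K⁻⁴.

Steady state: P = εσA T⁴.
A = 4πr² = 3.142 m²; T⁴ = (224)⁴ = 2.518×10⁹ K⁴.
P = 0.39 × 5.67×10⁻⁸ × 3.142 × 2.518×10⁹.

P ≈ 175 W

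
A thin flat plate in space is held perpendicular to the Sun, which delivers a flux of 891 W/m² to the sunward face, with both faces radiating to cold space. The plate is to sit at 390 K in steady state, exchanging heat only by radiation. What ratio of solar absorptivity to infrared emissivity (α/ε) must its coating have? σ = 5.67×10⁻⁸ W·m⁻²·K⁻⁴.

α/ε ≈ 2.94

Balance: αS·A = εσ·2A·T⁴ ⇒ α/ε = 2σT⁴/S.
α/ε = 2·5.67×10⁻⁸·(390)⁴/891 = 2·5.67×10⁻⁸·2.313×10¹⁰/891.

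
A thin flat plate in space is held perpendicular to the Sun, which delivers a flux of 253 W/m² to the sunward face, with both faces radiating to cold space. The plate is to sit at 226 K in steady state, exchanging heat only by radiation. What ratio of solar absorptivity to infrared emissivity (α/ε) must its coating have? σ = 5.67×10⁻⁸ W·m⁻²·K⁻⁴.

Balance: αS·A = εσ·2A·T⁴ ⇒ α/ε = 2σT⁴/S.
α/ε = 2·5.67×10⁻⁸·(226)⁴/253 = 2·5.67×10⁻⁸·2.609×10⁹/253.

α/ε ≈ 1.17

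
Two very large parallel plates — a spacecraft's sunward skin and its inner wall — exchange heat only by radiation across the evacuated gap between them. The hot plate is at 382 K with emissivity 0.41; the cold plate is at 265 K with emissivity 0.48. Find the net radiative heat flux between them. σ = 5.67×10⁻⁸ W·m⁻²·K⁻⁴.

For two infinite grey parallel plates, q = σ(T₁⁴ − T₂⁴)/(1/ε₁ + 1/ε₂ − 1).
T₁⁴ − T₂⁴ = 2.129×10¹⁰ − 4.932×10⁹ = 1.636×10¹⁰ K⁴.
1/ε₁ + 1/ε₂ − 1 = 2.439 + 2.083 − 1 = 3.522.
q = 5.67×10⁻⁸ × 1.636×10¹⁰ / 3.522.

q ≈ 263 W/m²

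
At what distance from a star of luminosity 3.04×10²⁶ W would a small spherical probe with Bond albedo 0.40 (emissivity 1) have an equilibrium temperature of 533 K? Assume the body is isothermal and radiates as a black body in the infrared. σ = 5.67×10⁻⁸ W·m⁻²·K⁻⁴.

For an isothermal black-emitting sphere, (1−a)S·πr² = σ·4πr²·T⁴ ⇒ S = 4σT⁴/(1−a).
S = 4·5.67×10⁻⁸·(533)⁴/0.600 = 30510 W/m².
Flux falls as S = L/(4πd²), so d = √(L/(4πS)) = √(3.04×10²⁶/(4π·30510)).

d ≈ 2.82×10¹⁰ m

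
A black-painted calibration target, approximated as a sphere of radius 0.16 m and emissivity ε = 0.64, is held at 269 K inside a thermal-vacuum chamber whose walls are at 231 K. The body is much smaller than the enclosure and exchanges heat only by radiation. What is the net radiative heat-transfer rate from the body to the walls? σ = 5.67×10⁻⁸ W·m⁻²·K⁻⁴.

P_net ≈ 27.9 W

For a small grey body in a large enclosure: P_net = εσA(T_body⁴ − T_wall⁴).
A = 4πr² = 0.3217 m²; T_body⁴ − T_wall⁴ = 5.236×10⁹ − 2.847×10⁹ = 2.389×10⁹ K⁴.
|P_net| = 0.64·5.67×10⁻⁸·0.3217·2.389×10⁹.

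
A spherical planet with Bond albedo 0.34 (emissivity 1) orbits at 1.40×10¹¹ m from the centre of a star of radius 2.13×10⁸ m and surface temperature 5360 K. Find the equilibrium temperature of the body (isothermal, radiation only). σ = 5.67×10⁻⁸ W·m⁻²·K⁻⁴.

T ≈ 133 K

The star's surface emits σT_*⁴; at distance d the flux is S = σT_*⁴(R_*/d)².
S = 5.67×10⁻⁸·(5360)⁴·(2.13×10⁸/1.40×10¹¹)² = 108.3 W/m².
For an isothermal sphere T⁴ = (1−a)S/(4σ) = 3.152×10⁸ K⁴.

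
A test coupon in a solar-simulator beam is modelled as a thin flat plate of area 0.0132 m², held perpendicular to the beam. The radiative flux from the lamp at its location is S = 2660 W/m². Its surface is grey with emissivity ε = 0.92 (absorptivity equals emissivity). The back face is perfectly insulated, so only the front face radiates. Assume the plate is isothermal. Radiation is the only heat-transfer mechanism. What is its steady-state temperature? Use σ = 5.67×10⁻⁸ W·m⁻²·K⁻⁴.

T ≈ 465 K

At equilibrium, absorbed power = emitted power.
Absorbing cross-section = A = 0.01320 m²; emitting surface = A = 0.01320 m² (ratio 1).
εS·A_cross = εσ·A_surf·T⁴  ⇒  T⁴ = S/(1σ)   (ε cancels).
T⁴ = 2660/(1·5.67×10⁻⁸) = 4.691×10¹⁰ K⁴.
T = (4.691×10¹⁰)^(1/4).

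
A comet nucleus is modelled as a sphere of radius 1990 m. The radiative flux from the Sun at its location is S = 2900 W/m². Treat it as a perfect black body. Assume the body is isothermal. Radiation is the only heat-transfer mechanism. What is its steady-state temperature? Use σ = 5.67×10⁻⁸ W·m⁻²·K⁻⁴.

At equilibrium, absorbed power = emitted power.
Absorbing cross-section = πr² = 1.244×10⁷ m²; emitting surface = 4πr² = 4.976×10⁷ m² (ratio 4).
S·A_cross = εσ·A_surf·T⁴  ⇒  T⁴ = S/(4σ).
T⁴ = 1.00·2900/(4·5.67×10⁻⁸) = 1.279×10¹⁰ K⁴.
T = (1.279×10¹⁰)^(1/4).

T ≈ 336 K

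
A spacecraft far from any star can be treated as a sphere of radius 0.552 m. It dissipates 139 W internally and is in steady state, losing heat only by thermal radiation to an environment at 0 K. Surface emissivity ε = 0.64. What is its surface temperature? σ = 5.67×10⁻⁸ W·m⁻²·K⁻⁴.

T ≈ 178 K

Steady state: internal power = radiated power, P = εσA T⁴.
Radiating area A = 4πr² = 3.829 m².
T⁴ = P/(εσA) = 139/(0.64·5.67×10⁻⁸·3.829) = 1.000×10⁹ K⁴.
T = (1.000×10⁹)^(1/4).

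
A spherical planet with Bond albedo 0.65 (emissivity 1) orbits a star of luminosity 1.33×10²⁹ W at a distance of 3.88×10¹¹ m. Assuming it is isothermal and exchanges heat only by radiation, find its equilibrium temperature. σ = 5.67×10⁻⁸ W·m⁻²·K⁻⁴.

T ≈ 574 K

First find the stellar flux at distance d: S = L/(4πd²) = 1.33×10²⁹/(4π·(3.88×10¹¹)²) = 70300 W/m².
For an isothermal sphere, absorbed (1−a)S·πr² = emitted σ·4πr²·T⁴, so T⁴ = (1−a)S/(4σ).
T⁴ = 0.350·70300/(4·5.67×10⁻⁸) = 1.085×10¹¹ K⁴.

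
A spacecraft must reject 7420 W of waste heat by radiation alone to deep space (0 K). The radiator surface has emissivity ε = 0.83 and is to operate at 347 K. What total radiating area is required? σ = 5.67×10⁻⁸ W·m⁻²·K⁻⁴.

A ≈ 10.9 m²

P = εσA T⁴ ⇒ A = P/(εσT⁴).
T⁴ = 1.450×10¹⁰ K⁴.
A = 7420/(0.83 × 5.67×10⁻⁸ × 1.450×10¹⁰).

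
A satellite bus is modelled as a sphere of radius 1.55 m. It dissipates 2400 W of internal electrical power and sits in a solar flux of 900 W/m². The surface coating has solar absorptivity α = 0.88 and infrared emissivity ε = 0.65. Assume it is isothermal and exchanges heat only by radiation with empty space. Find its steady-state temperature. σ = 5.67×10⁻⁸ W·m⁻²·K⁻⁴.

T ≈ 295 K

At steady state, absorbed solar power + internal power = radiated power.
Absorbed: α·S·A_cross = 0.88·900·7.548 = 5978 W (cross-section πr²).
Total input = 5978 + 2400 = 8378 W.
Radiated: εσ·A_surf·T⁴ with A_surf = 4πr² = 30.19 m².
T⁴ = 8378/(0.65·5.67×10⁻⁸·30.19) = 7.529×10⁹ K⁴.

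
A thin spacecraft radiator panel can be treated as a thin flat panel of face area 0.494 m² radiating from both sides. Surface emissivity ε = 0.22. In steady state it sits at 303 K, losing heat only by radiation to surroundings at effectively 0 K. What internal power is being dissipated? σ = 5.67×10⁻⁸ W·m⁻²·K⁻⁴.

P ≈ 104 W

Steady state: P = εσA T⁴.
A = 2·0.494 = 0.9880 m²; T⁴ = (303)⁴ = 8.429×10⁹ K⁴.
P = 0.22 × 5.67×10⁻⁸ × 0.9880 × 8.429×10⁹.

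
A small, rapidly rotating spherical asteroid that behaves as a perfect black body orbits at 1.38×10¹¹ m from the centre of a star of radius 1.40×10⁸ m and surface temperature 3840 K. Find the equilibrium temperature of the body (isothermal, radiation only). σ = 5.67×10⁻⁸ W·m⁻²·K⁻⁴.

The star's surface emits σT_*⁴; at distance d the flux is S = σT_*⁴(R_*/d)².
S = 5.67×10⁻⁸·(3840)⁴·(1.40×10⁸/1.38×10¹¹)² = 12.69 W/m².
For an isothermal sphere T⁴ = (1−a)S/(4σ) = 5.595×10⁷ K⁴.

T ≈ 86.5 K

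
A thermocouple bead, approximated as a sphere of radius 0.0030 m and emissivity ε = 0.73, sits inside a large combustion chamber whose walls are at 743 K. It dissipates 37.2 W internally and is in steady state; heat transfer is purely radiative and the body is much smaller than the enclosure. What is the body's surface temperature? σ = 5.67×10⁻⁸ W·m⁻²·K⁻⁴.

For a small grey body in a large enclosure, net radiated power = εσA(T⁴ − T_w⁴).
Steady state: P = εσA(T⁴ − T_w⁴) with A = 4πr² = 1.131×10⁻⁴ m².
T⁴ = P/(εσA) + T_w⁴ = 37.2/(0.73·5.67×10⁻⁸·1.131×10⁻⁴) + (743)⁴
    = 7.947×10¹² + 3.048×10¹¹ = 8.251×10¹² K⁴.

T ≈ 1690 K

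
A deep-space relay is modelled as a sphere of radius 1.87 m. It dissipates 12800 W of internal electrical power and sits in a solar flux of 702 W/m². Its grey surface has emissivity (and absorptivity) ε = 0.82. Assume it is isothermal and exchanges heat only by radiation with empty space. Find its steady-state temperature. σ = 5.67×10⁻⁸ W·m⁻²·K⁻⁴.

T ≈ 311 K

At steady state, absorbed solar power + internal power = radiated power.
Absorbed: α·S·A_cross = 0.82·702·10.99 = 6324 W (cross-section πr²).
Total input = 6324 + 12800 = 19120 W.
Radiated: εσ·A_surf·T⁴ with A_surf = 4πr² = 43.94 m².
T⁴ = 19120/(0.82·5.67×10⁻⁸·43.94) = 9.360×10⁹ K⁴.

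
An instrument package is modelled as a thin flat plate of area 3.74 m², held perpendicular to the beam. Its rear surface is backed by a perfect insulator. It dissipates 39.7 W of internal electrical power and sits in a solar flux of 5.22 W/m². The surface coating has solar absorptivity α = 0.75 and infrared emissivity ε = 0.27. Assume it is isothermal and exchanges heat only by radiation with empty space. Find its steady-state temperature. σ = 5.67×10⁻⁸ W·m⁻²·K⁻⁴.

T ≈ 176 K

At steady state, absorbed solar power + internal power = radiated power.
Absorbed: α·S·A_cross = 0.75·5.22·3.740 = 14.64 W (cross-section A).
Total input = 14.64 + 39.7 = 54.34 W.
Radiated: εσ·A_surf·T⁴ with A_surf = A = 3.740 m².
T⁴ = 54.34/(0.27·5.67×10⁻⁸·3.740) = 9.491×10⁸ K⁴.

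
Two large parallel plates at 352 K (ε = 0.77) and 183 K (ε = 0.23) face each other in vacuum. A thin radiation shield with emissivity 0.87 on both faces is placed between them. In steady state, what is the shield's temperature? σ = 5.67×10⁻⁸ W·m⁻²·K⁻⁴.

T_s ≈ 330 K

In steady state the net flux on the hot side equals that on the cold side.
σ(T₁⁴−T_s⁴)/D₁ = σ(T_s⁴−T₂⁴)/D₂, with D₁ = 1/ε₁+1/ε_s−1 = 1.448, D₂ = 1/ε_s+1/ε₂−1 = 4.497.
Solve for T_s⁴: T_s⁴ = (D₂·T₁⁴ + D₁·T₂⁴)/(D₁+D₂) = 1.189×10¹⁰ K⁴.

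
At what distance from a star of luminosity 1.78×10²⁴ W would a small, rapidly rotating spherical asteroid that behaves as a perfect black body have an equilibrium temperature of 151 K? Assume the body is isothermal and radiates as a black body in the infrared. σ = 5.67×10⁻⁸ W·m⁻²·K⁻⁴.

d ≈ 3.47×10¹⁰ m

For an isothermal black-emitting sphere, (1−a)S·πr² = σ·4πr²·T⁴ ⇒ S = 4σT⁴/(1−a).
S = 4·5.67×10⁻⁸·(151)⁴/1.00 = 117.9 W/m².
Flux falls as S = L/(4πd²), so d = √(L/(4πS)) = √(1.78×10²⁴/(4π·117.9)).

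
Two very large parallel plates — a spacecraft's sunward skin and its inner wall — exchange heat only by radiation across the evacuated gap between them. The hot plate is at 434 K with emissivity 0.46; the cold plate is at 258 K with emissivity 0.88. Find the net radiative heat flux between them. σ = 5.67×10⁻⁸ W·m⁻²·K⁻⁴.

For two infinite grey parallel plates, q = σ(T₁⁴ − T₂⁴)/(1/ε₁ + 1/ε₂ − 1).
T₁⁴ − T₂⁴ = 3.548×10¹⁰ − 4.431×10⁹ = 3.105×10¹⁰ K⁴.
1/ε₁ + 1/ε₂ − 1 = 2.174 + 1.136 − 1 = 2.310.
q = 5.67×10⁻⁸ × 3.105×10¹⁰ / 2.310.

q ≈ 762 W/m²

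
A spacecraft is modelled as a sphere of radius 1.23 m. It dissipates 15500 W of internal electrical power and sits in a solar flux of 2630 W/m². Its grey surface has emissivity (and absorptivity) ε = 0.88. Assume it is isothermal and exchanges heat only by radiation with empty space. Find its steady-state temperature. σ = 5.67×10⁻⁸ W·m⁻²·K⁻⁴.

At steady state, absorbed solar power + internal power = radiated power.
Absorbed: α·S·A_cross = 0.88·2630·4.753 = 11000 W (cross-section πr²).
Total input = 11000 + 15500 = 26500 W.
Radiated: εσ·A_surf·T⁴ with A_surf = 4πr² = 19.01 m².
T⁴ = 26500/(0.88·5.67×10⁻⁸·19.01) = 2.794×10¹⁰ K⁴.

T ≈ 409 K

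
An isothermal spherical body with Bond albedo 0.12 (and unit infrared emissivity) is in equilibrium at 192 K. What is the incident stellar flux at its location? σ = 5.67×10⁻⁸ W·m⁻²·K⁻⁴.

(1−a)S·πr² = σ·4πr²·T⁴ ⇒ S = 4σT⁴/(1−a).
S = 4·5.67×10⁻⁸·1.359×10⁹/0.880.

S ≈ 350 W/m²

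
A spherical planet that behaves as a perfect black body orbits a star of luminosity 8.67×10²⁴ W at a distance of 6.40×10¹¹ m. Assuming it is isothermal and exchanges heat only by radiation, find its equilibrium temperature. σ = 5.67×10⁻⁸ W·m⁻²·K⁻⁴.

T ≈ 52.2 K

First find the stellar flux at distance d: S = L/(4πd²) = 8.67×10²⁴/(4π·(6.40×10¹¹)²) = 1.684 W/m².
For an isothermal sphere, absorbed (1−a)S·πr² = emitted σ·4πr²·T⁴, so T⁴ = (1−a)S/(4σ).
T⁴ = 1.00·1.684/(4·5.67×10⁻⁸) = 7.427×10⁶ K⁴.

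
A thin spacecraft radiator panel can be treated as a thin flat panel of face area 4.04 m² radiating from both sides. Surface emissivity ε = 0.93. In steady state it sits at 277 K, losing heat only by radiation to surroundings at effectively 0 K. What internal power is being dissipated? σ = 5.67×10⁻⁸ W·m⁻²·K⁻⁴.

Steady state: P = εσA T⁴.
A = 2·4.04 = 8.080 m²; T⁴ = (277)⁴ = 5.887×10⁹ K⁴.
P = 0.93 × 5.67×10⁻⁸ × 8.080 × 5.887×10⁹.

P ≈ 2510 W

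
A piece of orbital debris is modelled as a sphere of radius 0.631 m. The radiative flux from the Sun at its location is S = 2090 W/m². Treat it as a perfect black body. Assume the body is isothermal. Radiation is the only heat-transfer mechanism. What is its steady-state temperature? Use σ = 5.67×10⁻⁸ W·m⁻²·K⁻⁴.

At equilibrium, absorbed power = emitted power.
Absorbing cross-section = πr² = 1.251 m²; emitting surface = 4πr² = 5.003 m² (ratio 4).
S·A_cross = εσ·A_surf·T⁴  ⇒  T⁴ = S/(4σ).
T⁴ = 1.00·2090/(4·5.67×10⁻⁸) = 9.215×10⁹ K⁴.
T = (9.215×10⁹)^(1/4).

T ≈ 310 K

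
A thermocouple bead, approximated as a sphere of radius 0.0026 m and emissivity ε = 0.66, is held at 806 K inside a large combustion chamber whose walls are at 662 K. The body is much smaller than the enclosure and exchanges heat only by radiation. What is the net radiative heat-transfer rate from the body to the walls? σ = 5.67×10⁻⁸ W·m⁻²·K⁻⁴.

For a small grey body in a large enclosure: P_net = εσA(T_body⁴ − T_wall⁴).
A = 4πr² = 8.495×10⁻⁵ m²; T_body⁴ − T_wall⁴ = 4.220×10¹¹ − 1.921×10¹¹ = 2.300×10¹¹ K⁴.
|P_net| = 0.66·5.67×10⁻⁸·8.495×10⁻⁵·2.300×10¹¹.

P_net ≈ 0.731 W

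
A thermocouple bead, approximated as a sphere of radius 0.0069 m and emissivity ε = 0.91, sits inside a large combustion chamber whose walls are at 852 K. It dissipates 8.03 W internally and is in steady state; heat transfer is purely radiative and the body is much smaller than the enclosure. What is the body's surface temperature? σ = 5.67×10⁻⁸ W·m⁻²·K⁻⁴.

For a small grey body in a large enclosure, net radiated power = εσA(T⁴ − T_w⁴).
Steady state: P = εσA(T⁴ − T_w⁴) with A = 4πr² = 5.983×10⁻⁴ m².
T⁴ = P/(εσA) + T_w⁴ = 8.03/(0.91·5.67×10⁻⁸·5.983×10⁻⁴) + (852)⁴
    = 2.601×10¹¹ + 5.269×10¹¹ = 7.871×10¹¹ K⁴.

T ≈ 942 K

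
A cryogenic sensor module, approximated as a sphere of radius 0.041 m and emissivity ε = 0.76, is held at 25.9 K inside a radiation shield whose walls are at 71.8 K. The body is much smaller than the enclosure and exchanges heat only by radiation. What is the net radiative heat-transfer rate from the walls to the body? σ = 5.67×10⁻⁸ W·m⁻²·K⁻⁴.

For a small grey body in a large enclosure: P_net = εσA(T_body⁴ − T_wall⁴).
A = 4πr² = 0.02112 m²; T_body⁴ − T_wall⁴ = 4.500×10⁵ − 2.658×10⁷ = -2.613×10⁷ K⁴.
|P_net| = 0.76·5.67×10⁻⁸·0.02112·2.613×10⁷.

P_net ≈ 0.0238 W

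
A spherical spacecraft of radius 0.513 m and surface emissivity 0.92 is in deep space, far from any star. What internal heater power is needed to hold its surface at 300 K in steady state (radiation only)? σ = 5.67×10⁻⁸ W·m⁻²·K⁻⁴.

P ≈ 1400 W

P = εσ·4πr²·T⁴.
4πr² = 3.307 m²; T⁴ = 8.100×10⁹ K⁴.
P = 0.92·5.67×10⁻⁸·3.307·8.100×10⁹.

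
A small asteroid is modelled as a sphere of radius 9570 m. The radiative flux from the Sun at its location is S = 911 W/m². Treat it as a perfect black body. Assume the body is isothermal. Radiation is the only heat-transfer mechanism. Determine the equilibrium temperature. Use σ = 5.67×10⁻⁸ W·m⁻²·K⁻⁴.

T ≈ 252 K

At equilibrium, absorbed power = emitted power.
Absorbing cross-section = πr² = 2.877×10⁸ m²; emitting surface = 4πr² = 1.151×10⁹ m² (ratio 4).
S·A_cross = εσ·A_surf·T⁴  ⇒  T⁴ = S/(4σ).
T⁴ = 1.00·911/(4·5.67×10⁻⁸) = 4.017×10⁹ K⁴.
T = (4.017×10⁹)^(1/4).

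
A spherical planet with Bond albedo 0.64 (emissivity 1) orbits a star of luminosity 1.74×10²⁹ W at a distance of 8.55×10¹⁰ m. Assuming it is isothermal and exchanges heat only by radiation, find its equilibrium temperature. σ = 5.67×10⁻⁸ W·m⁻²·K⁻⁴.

First find the stellar flux at distance d: S = L/(4πd²) = 1.74×10²⁹/(4π·(8.55×10¹⁰)²) = 1.894×10⁶ W/m².
For an isothermal sphere, absorbed (1−a)S·πr² = emitted σ·4πr²·T⁴, so T⁴ = (1−a)S/(4σ).
T⁴ = 0.360·1.894×10⁶/(4·5.67×10⁻⁸) = 3.007×10¹² K⁴.

T ≈ 1320 K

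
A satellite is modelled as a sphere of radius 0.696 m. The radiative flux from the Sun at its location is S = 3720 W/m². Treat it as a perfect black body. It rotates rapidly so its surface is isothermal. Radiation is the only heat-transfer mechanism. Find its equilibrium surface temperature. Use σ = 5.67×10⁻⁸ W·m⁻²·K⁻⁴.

At equilibrium, absorbed power = emitted power.
Absorbing cross-section = πr² = 1.522 m²; emitting surface = 4πr² = 6.087 m² (ratio 4).
S·A_cross = εσ·A_surf·T⁴  ⇒  T⁴ = S/(4σ).
T⁴ = 1.00·3720/(4·5.67×10⁻⁸) = 1.640×10¹⁰ K⁴.
T = (1.640×10¹⁰)^(1/4).

T ≈ 358 K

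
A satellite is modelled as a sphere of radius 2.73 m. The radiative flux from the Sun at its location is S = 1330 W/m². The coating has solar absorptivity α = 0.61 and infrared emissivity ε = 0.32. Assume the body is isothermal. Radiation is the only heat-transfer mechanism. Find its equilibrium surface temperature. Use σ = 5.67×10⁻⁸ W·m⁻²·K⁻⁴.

At equilibrium, absorbed power = emitted power.
Absorbing cross-section = πr² = 23.41 m²; emitting surface = 4πr² = 93.66 m² (ratio 4).
αS·A_cross = εσ·A_surf·T⁴  ⇒  T⁴ = αS/(ε·4σ).
T⁴ = 0.610·1330/(0.32·4·5.67×10⁻⁸) = 1.118×10¹⁰ K⁴.
T = (1.118×10¹⁰)^(1/4).

T ≈ 325 K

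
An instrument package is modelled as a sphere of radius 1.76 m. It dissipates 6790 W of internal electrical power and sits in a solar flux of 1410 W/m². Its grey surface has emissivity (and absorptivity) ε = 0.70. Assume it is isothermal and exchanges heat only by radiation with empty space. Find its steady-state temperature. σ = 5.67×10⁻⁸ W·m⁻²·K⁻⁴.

T ≈ 321 K

At steady state, absorbed solar power + internal power = radiated power.
Absorbed: α·S·A_cross = 0.70·1410·9.731 = 9605 W (cross-section πr²).
Total input = 9605 + 6790 = 16390 W.
Radiated: εσ·A_surf·T⁴ with A_surf = 4πr² = 38.93 m².
T⁴ = 16390/(0.70·5.67×10⁻⁸·38.93) = 1.061×10¹⁰ K⁴.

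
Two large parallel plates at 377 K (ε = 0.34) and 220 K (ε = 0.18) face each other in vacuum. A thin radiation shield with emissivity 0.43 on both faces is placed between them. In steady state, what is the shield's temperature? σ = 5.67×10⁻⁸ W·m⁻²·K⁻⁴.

T_s ≈ 340 K

In steady state the net flux on the hot side equals that on the cold side.
σ(T₁⁴−T_s⁴)/D₁ = σ(T_s⁴−T₂⁴)/D₂, with D₁ = 1/ε₁+1/ε_s−1 = 4.267, D₂ = 1/ε_s+1/ε₂−1 = 6.881.
Solve for T_s⁴: T_s⁴ = (D₂·T₁⁴ + D₁·T₂⁴)/(D₁+D₂) = 1.337×10¹⁰ K⁴.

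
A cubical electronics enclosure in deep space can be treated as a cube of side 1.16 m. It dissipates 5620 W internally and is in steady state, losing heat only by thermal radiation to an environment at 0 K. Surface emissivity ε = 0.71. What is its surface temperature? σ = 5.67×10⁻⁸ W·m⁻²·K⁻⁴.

Steady state: internal power = radiated power, P = εσA T⁴.
Radiating area A = 6L² = 8.074 m².
T⁴ = P/(εσA) = 5620/(0.71·5.67×10⁻⁸·8.074) = 1.729×10¹⁰ K⁴.
T = (1.729×10¹⁰)^(1/4).

T ≈ 363 K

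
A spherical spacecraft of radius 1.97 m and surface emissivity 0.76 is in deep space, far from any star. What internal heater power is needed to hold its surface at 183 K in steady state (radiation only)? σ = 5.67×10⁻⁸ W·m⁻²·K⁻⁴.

P = εσ·4πr²·T⁴.
4πr² = 48.77 m²; T⁴ = 1.122×10⁹ K⁴.
P = 0.76·5.67×10⁻⁸·48.77·1.122×10⁹.

P ≈ 2360 W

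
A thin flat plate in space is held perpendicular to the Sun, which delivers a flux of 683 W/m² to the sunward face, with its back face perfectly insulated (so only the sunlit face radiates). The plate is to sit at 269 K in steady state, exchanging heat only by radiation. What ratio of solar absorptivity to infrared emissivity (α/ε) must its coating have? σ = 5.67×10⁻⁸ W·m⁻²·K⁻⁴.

α/ε ≈ 0.435

Balance: αS·A = εσ·1A·T⁴ ⇒ α/ε = σT⁴/S.
α/ε = 5.67×10⁻⁸·(269)⁴/683 = 5.67×10⁻⁸·5.236×10⁹/683.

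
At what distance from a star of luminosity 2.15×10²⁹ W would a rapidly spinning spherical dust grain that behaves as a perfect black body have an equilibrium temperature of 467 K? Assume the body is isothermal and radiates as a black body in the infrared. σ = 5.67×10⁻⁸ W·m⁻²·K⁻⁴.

For an isothermal black-emitting sphere, (1−a)S·πr² = σ·4πr²·T⁴ ⇒ S = 4σT⁴/(1−a).
S = 4·5.67×10⁻⁸·(467)⁴/1.00 = 10790 W/m².
Flux falls as S = L/(4πd²), so d = √(L/(4πS)) = √(2.15×10²⁹/(4π·10790)).

d ≈ 1.26×10¹² m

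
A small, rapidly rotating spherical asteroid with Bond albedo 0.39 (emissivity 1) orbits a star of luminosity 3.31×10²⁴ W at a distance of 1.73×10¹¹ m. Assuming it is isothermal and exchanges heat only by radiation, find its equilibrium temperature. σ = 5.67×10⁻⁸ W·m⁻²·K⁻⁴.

T ≈ 69.8 K

First find the stellar flux at distance d: S = L/(4πd²) = 3.31×10²⁴/(4π·(1.73×10¹¹)²) = 8.801 W/m².
For an isothermal sphere, absorbed (1−a)S·πr² = emitted σ·4πr²·T⁴, so T⁴ = (1−a)S/(4σ).
T⁴ = 0.610·8.801/(4·5.67×10⁻⁸) = 2.367×10⁷ K⁴.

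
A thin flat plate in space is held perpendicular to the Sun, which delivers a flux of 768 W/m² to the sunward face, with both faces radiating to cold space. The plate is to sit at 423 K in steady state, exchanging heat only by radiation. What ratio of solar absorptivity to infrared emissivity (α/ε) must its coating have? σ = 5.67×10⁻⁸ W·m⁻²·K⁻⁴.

Balance: αS·A = εσ·2A·T⁴ ⇒ α/ε = 2σT⁴/S.
α/ε = 2·5.67×10⁻⁸·(423)⁴/768 = 2·5.67×10⁻⁸·3.202×10¹⁰/768.

α/ε ≈ 4.73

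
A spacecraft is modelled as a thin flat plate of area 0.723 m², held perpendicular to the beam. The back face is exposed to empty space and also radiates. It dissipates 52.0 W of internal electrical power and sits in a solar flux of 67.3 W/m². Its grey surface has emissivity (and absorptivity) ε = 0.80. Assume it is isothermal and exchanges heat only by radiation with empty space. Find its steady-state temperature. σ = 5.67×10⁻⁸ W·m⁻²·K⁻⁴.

At steady state, absorbed solar power + internal power = radiated power.
Absorbed: α·S·A_cross = 0.80·67.3·0.7230 = 38.93 W (cross-section A).
Total input = 38.93 + 52.0 = 90.93 W.
Radiated: εσ·A_surf·T⁴ with A_surf = 2A = 1.446 m².
T⁴ = 90.93/(0.80·5.67×10⁻⁸·1.446) = 1.386×10⁹ K⁴.

T ≈ 193 K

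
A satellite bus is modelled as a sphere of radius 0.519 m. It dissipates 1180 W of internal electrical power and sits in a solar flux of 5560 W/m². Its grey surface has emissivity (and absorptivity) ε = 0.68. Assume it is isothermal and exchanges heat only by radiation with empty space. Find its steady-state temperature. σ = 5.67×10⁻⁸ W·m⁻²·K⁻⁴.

At steady state, absorbed solar power + internal power = radiated power.
Absorbed: α·S·A_cross = 0.68·5560·0.8462 = 3199 W (cross-section πr²).
Total input = 3199 + 1180 = 4379 W.
Radiated: εσ·A_surf·T⁴ with A_surf = 4πr² = 3.385 m².
T⁴ = 4379/(0.68·5.67×10⁻⁸·3.385) = 3.356×10¹⁰ K⁴.

T ≈ 428 K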